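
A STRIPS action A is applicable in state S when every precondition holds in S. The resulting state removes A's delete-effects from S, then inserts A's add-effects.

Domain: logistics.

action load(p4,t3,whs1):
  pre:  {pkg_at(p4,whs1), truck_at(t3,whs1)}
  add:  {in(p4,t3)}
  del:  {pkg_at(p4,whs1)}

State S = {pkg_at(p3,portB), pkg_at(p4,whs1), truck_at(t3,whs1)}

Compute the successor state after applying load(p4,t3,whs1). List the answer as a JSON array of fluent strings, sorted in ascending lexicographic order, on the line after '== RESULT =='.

Compute (S \ del) ∪ add:
  pre ⊆ S: {pkg_at(p4,whs1), truck_at(t3,whs1)} ⊆ S  — applicable
  S \ del = {pkg_at(p3,portB), truck_at(t3,whs1)}
  ∪ add   = {in(p4,t3), pkg_at(p3,portB), truck_at(t3,whs1)}

== RESULT ==
["in(p4,t3)", "pkg_at(p3,portB)", "truck_at(t3,whs1)"]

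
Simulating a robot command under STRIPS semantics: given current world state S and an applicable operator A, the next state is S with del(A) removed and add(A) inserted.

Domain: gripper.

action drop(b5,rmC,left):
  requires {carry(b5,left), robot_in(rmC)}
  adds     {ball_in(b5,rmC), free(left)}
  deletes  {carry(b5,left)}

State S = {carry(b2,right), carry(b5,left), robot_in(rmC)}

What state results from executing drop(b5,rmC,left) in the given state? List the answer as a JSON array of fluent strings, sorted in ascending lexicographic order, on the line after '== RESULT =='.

Progress:
  pre ⊆ S: {carry(b5,left), robot_in(rmC)} ⊆ S  — applicable
  S \ del = {carry(b2,right), robot_in(rmC)}
  ∪ add   = {ball_in(b5,rmC), carry(b2,right), free(left), robot_in(rmC)}

== RESULT ==
["ball_in(b5,rmC)", "carry(b2,right)", "free(left)", "robot_in(rmC)"]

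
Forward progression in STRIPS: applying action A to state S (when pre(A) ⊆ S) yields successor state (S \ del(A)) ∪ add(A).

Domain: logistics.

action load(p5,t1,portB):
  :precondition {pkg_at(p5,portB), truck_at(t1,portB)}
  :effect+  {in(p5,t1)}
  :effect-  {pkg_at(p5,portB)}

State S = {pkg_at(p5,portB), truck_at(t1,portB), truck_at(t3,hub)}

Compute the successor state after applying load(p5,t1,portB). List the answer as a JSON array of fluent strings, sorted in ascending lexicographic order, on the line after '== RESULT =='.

Compute (S \ del) ∪ add:
  pre ⊆ S: {pkg_at(p5,portB), truck_at(t1,portB)} ⊆ S  — applicable
  S \ del = {truck_at(t1,portB), truck_at(t3,hub)}
  ∪ add   = {in(p5,t1), truck_at(t1,portB), truck_at(t3,hub)}

== RESULT ==
["in(p5,t1)", "truck_at(t1,portB)", "truck_at(t3,hub)"]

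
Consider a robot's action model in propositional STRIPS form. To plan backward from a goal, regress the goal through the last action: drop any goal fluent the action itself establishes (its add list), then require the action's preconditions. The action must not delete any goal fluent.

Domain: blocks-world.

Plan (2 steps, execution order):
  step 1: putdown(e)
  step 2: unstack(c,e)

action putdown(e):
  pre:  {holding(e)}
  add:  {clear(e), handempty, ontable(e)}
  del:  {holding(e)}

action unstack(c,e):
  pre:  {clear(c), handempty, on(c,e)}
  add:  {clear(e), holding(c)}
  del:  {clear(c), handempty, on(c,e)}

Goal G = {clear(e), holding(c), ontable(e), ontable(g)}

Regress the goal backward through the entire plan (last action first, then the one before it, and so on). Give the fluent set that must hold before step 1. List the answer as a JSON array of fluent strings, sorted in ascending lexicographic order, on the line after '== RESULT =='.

Work backward from the goal:
  through step 2 (unstack(c,e)): drop {clear(e), holding(c)}, keep {ontable(e), ontable(g)}, require {clear(c), handempty, on(c,e)}
    → {clear(c), handempty, on(c,e), ontable(e), ontable(g)}
  through step 1 (putdown(e)): drop {handempty, ontable(e)}, keep {clear(c), on(c,e), ontable(g)}, require {holding(e)}
    → {clear(c), holding(e), on(c,e), ontable(g)}

== RESULT ==
["clear(c)", "holding(e)", "on(c,e)", "ontable(g)"]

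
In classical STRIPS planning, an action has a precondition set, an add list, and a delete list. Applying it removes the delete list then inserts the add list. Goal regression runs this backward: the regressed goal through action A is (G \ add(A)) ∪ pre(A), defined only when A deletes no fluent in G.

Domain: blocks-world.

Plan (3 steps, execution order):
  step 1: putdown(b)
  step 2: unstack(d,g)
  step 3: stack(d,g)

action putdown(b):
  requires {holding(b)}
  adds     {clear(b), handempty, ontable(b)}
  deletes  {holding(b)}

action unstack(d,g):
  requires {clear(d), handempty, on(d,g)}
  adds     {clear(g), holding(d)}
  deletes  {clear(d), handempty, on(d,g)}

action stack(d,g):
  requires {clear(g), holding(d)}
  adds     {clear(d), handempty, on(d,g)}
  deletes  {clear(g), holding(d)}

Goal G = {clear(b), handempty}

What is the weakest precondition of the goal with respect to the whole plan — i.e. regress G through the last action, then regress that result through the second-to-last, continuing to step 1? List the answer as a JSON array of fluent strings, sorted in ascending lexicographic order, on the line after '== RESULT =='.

Work backward from the goal:
  through step 3 (stack(d,g)): drop {handempty}, keep {clear(b)}, require {clear(g), holding(d)}
    → {clear(b), clear(g), holding(d)}
  through step 2 (unstack(d,g)): drop {clear(g), holding(d)}, keep {clear(b)}, require {clear(d), handempty, on(d,g)}
    → {clear(b), clear(d), handempty, on(d,g)}
  through step 1 (putdown(b)): drop {clear(b), handempty}, keep {clear(d), on(d,g)}, require {holding(b)}
    → {clear(d), holding(b), on(d,g)}

== RESULT ==
["clear(d)", "holding(b)", "on(d,g)"]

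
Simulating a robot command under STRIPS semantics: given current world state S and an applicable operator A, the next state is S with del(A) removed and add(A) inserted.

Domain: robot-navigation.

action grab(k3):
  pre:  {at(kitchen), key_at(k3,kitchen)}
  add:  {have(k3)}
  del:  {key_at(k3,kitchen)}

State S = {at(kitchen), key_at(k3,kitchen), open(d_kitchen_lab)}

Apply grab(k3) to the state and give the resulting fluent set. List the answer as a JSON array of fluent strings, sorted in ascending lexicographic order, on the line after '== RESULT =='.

Progress:
  pre ⊆ S: {at(kitchen), key_at(k3,kitchen)} ⊆ S  — applicable
  S \ del = {at(kitchen), open(d_kitchen_lab)}
  ∪ add   = {at(kitchen), have(k3), open(d_kitchen_lab)}

== RESULT ==
["at(kitchen)", "have(k3)", "open(d_kitchen_lab)"]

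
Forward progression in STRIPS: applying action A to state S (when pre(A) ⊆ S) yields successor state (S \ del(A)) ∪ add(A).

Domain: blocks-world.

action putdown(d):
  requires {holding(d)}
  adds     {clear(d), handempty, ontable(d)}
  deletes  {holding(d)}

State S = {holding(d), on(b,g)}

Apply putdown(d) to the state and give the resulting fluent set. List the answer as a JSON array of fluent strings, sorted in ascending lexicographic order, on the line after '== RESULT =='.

Compute (S \ del) ∪ add:
  pre ⊆ S: {holding(d)} ⊆ S  — applicable
  S \ del = {on(b,g)}
  ∪ add   = {clear(d), handempty, on(b,g), ontable(d)}

== RESULT ==
["clear(d)", "handempty", "on(b,g)", "ontable(d)"]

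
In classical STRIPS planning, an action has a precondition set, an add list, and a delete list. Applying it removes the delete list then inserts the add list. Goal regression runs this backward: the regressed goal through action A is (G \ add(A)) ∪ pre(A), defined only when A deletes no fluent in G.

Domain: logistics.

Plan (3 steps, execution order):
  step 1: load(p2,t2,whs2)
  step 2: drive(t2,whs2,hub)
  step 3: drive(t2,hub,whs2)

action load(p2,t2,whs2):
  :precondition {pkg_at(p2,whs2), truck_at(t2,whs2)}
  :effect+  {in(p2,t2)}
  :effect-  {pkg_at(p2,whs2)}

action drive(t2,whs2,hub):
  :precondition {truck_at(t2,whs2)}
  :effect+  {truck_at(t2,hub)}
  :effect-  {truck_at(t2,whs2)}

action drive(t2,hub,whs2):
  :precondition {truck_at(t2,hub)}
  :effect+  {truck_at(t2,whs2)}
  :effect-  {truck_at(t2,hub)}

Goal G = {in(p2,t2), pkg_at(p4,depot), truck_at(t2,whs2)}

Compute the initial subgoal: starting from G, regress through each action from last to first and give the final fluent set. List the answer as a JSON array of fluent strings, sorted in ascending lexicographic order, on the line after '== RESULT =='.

Work backward from the goal:
  through step 3 (drive(t2,hub,whs2)): drop {truck_at(t2,whs2)}, keep {in(p2,t2), pkg_at(p4,depot)}, require {truck_at(t2,hub)}
    → {in(p2,t2), pkg_at(p4,depot), truck_at(t2,hub)}
  through step 2 (drive(t2,whs2,hub)): drop {truck_at(t2,hub)}, keep {in(p2,t2), pkg_at(p4,depot)}, require {truck_at(t2,whs2)}
    → {in(p2,t2), pkg_at(p4,depot), truck_at(t2,whs2)}
  through step 1 (load(p2,t2,whs2)): drop {in(p2,t2)}, keep {pkg_at(p4,depot), truck_at(t2,whs2)}, require {pkg_at(p2,whs2), truck_at(t2,whs2)}
    → {pkg_at(p2,whs2), pkg_at(p4,depot), truck_at(t2,whs2)}

== RESULT ==
["pkg_at(p2,whs2)", "pkg_at(p4,depot)", "truck_at(t2,whs2)"]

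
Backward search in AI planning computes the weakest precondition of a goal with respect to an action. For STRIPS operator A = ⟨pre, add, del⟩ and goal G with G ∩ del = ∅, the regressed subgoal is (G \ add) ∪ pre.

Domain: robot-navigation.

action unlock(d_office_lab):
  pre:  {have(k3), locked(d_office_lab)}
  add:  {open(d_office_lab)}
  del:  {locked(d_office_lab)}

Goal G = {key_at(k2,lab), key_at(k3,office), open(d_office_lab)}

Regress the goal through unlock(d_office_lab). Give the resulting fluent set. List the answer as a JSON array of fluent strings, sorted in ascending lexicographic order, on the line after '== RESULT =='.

Compute (G \ add) ∪ pre:
  G ∩ del = {}  (empty — regression defined)
  G \ add = {key_at(k2,lab), key_at(k3,office), open(d_office_lab)} \ {open(d_office_lab)} = {key_at(k2,lab), key_at(k3,office)}
  ∪ pre   = {key_at(k2,lab), key_at(k3,office)} ∪ {have(k3), locked(d_office_lab)}
          = {have(k3), key_at(k2,lab), key_at(k3,office), locked(d_office_lab)}

== RESULT ==
["have(k3)", "key_at(k2,lab)", "key_at(k3,office)", "locked(d_office_lab)"]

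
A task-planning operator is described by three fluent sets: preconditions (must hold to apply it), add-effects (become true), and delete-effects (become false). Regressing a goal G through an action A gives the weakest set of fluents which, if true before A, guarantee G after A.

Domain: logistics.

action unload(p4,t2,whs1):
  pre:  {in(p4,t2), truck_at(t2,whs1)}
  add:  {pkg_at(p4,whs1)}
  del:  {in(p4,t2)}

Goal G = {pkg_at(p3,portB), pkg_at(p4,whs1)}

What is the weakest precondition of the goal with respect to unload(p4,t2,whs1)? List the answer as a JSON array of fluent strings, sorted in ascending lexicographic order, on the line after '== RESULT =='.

Regress:
  G ∩ del = {}  (empty — regression defined)
  G \ add = {pkg_at(p3,portB), pkg_at(p4,whs1)} \ {pkg_at(p4,whs1)} = {pkg_at(p3,portB)}
  ∪ pre   = {pkg_at(p3,portB)} ∪ {in(p4,t2), truck_at(t2,whs1)}
          = {in(p4,t2), pkg_at(p3,portB), truck_at(t2,whs1)}

== RESULT ==
["in(p4,t2)", "pkg_at(p3,portB)", "truck_at(t2,whs1)"]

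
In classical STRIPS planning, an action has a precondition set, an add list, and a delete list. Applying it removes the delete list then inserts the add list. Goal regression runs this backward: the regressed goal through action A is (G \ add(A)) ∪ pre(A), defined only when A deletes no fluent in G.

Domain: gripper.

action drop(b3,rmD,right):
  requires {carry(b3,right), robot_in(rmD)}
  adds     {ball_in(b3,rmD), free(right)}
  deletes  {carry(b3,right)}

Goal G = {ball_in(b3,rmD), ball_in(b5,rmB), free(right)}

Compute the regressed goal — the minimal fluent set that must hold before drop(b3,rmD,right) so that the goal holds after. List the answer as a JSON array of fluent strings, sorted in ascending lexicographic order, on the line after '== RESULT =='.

Compute (G \ add) ∪ pre:
  G ∩ del = {}  (empty — regression defined)
  G \ add = {ball_in(b3,rmD), ball_in(b5,rmB), free(right)} \ {ball_in(b3,rmD), free(right)} = {ball_in(b5,rmB)}
  ∪ pre   = {ball_in(b5,rmB)} ∪ {carry(b3,right), robot_in(rmD)}
          = {ball_in(b5,rmB), carry(b3,right), robot_in(rmD)}

== RESULT ==
["ball_in(b5,rmB)", "carry(b3,right)", "robot_in(rmD)"]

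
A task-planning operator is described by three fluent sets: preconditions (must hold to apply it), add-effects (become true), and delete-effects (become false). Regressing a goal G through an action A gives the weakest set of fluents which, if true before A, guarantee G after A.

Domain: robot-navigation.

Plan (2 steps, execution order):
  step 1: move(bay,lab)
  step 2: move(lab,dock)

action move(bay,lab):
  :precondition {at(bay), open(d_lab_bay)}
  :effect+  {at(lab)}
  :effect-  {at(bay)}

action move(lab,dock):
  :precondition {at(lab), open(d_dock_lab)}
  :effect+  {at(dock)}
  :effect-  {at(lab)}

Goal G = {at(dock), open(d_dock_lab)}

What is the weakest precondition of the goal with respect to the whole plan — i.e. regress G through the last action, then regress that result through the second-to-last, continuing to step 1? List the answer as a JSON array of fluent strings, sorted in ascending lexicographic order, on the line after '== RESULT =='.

Work backward from the goal:
  through step 2 (move(lab,dock)): drop {at(dock)}, keep {open(d_dock_lab)}, require {at(lab), open(d_dock_lab)}
    → {at(lab), open(d_dock_lab)}
  through step 1 (move(bay,lab)): drop {at(lab)}, keep {open(d_dock_lab)}, require {at(bay), open(d_lab_bay)}
    → {at(bay), open(d_dock_lab), open(d_lab_bay)}

== RESULT ==
["at(bay)", "open(d_dock_lab)", "open(d_lab_bay)"]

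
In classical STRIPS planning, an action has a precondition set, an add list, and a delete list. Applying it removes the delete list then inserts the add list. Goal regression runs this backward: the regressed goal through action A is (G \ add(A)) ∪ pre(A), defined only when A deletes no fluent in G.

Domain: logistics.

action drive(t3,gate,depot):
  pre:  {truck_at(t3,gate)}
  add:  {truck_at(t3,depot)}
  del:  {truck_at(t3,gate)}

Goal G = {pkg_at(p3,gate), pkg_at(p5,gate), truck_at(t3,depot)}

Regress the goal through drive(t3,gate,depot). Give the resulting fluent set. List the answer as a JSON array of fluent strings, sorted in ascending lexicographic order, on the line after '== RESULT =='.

Regress:
  G ∩ del = {}  (empty — regression defined)
  G \ add = {pkg_at(p3,gate), pkg_at(p5,gate), truck_at(t3,depot)} \ {truck_at(t3,depot)} = {pkg_at(p3,gate), pkg_at(p5,gate)}
  ∪ pre   = {pkg_at(p3,gate), pkg_at(p5,gate)} ∪ {truck_at(t3,gate)}
          = {pkg_at(p3,gate), pkg_at(p5,gate), truck_at(t3,gate)}

== RESULT ==
["pkg_at(p3,gate)", "pkg_at(p5,gate)", "truck_at(t3,gate)"]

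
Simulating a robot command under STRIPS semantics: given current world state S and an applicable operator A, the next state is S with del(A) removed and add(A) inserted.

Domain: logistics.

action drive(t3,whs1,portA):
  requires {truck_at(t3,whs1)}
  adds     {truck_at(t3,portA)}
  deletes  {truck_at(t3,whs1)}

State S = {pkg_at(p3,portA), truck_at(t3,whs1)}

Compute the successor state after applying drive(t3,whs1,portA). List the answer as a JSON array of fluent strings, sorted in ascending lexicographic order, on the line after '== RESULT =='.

Compute (S \ del) ∪ add:
  pre ⊆ S: {truck_at(t3,whs1)} ⊆ S  — applicable
  S \ del = {pkg_at(p3,portA)}
  ∪ add   = {pkg_at(p3,portA), truck_at(t3,portA)}

== RESULT ==
["pkg_at(p3,portA)", "truck_at(t3,portA)"]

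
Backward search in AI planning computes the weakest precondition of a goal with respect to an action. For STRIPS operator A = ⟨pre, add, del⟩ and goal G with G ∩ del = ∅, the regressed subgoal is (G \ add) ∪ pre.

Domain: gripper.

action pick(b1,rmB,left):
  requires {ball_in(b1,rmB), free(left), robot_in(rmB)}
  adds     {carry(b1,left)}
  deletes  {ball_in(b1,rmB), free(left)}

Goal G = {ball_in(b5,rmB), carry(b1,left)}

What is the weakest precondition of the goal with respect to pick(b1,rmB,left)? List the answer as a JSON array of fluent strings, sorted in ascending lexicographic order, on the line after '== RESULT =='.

Regress:
  G ∩ del = {}  (empty — regression defined)
  G \ add = {ball_in(b5,rmB), carry(b1,left)} \ {carry(b1,left)} = {ball_in(b5,rmB)}
  ∪ pre   = {ball_in(b5,rmB)} ∪ {ball_in(b1,rmB), free(left), robot_in(rmB)}
          = {ball_in(b1,rmB), ball_in(b5,rmB), free(left), robot_in(rmB)}

== RESULT ==
["ball_in(b1,rmB)", "ball_in(b5,rmB)", "free(left)", "robot_in(rmB)"]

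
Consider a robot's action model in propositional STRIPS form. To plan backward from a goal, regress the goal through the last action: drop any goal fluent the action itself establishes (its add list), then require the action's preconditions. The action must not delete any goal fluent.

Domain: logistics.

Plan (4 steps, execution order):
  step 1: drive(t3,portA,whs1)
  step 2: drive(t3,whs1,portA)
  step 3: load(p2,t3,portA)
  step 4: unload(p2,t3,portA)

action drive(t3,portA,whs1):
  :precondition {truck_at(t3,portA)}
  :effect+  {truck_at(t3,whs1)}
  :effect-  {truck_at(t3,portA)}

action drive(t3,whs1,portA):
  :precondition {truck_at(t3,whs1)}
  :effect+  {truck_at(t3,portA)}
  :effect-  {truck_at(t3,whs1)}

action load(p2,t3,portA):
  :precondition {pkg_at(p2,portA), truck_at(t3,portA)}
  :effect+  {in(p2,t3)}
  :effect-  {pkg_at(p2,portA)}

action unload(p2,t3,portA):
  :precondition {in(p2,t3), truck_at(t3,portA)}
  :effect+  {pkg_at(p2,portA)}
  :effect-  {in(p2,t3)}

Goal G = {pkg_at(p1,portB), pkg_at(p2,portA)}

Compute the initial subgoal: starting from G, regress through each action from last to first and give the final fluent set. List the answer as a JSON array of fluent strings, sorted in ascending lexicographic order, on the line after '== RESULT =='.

Work backward from the goal:
  through step 4 (unload(p2,t3,portA)): drop {pkg_at(p2,portA)}, keep {pkg_at(p1,portB)}, require {in(p2,t3), truck_at(t3,portA)}
    → {in(p2,t3), pkg_at(p1,portB), truck_at(t3,portA)}
  through step 3 (load(p2,t3,portA)): drop {in(p2,t3)}, keep {pkg_at(p1,portB), truck_at(t3,portA)}, require {pkg_at(p2,portA), truck_at(t3,portA)}
    → {pkg_at(p1,portB), pkg_at(p2,portA), truck_at(t3,portA)}
  through step 2 (drive(t3,whs1,portA)): drop {truck_at(t3,portA)}, keep {pkg_at(p1,portB), pkg_at(p2,portA)}, require {truck_at(t3,whs1)}
    → {pkg_at(p1,portB), pkg_at(p2,portA), truck_at(t3,whs1)}
  through step 1 (drive(t3,portA,whs1)): drop {truck_at(t3,whs1)}, keep {pkg_at(p1,portB), pkg_at(p2,portA)}, require {truck_at(t3,portA)}
    → {pkg_at(p1,portB), pkg_at(p2,portA), truck_at(t3,portA)}

== RESULT ==
["pkg_at(p1,portB)", "pkg_at(p2,portA)", "truck_at(t3,portA)"]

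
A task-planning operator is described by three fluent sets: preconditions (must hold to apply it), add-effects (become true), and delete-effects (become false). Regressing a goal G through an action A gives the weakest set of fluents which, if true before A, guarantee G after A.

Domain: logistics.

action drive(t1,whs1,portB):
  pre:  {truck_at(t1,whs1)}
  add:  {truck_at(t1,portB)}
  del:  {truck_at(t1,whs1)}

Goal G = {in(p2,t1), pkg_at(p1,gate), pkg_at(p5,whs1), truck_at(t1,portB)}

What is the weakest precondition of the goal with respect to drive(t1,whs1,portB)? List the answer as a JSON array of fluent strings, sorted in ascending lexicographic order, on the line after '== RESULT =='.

Regress:
  G ∩ del = {}  (empty — regression defined)
  G \ add = {in(p2,t1), pkg_at(p1,gate), pkg_at(p5,whs1), truck_at(t1,portB)} \ {truck_at(t1,portB)} = {in(p2,t1), pkg_at(p1,gate), pkg_at(p5,whs1)}
  ∪ pre   = {in(p2,t1), pkg_at(p1,gate), pkg_at(p5,whs1)} ∪ {truck_at(t1,whs1)}
          = {in(p2,t1), pkg_at(p1,gate), pkg_at(p5,whs1), truck_at(t1,whs1)}

== RESULT ==
["in(p2,t1)", "pkg_at(p1,gate)", "pkg_at(p5,whs1)", "truck_at(t1,whs1)"]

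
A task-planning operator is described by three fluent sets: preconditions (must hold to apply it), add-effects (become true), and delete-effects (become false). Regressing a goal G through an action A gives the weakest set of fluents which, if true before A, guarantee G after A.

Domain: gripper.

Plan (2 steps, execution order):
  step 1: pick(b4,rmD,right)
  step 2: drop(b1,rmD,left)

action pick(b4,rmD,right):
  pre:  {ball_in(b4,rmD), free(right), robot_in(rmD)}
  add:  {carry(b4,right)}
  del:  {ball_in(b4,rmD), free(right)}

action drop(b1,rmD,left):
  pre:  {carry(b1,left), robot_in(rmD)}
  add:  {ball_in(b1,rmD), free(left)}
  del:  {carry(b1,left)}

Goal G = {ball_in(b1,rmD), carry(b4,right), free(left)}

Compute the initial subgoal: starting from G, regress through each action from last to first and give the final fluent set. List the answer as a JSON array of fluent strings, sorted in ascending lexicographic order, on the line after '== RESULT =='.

Work backward from the goal:
  through step 2 (drop(b1,rmD,left)): drop {ball_in(b1,rmD), free(left)}, keep {carry(b4,right)}, require {carry(b1,left), robot_in(rmD)}
    → {carry(b1,left), carry(b4,right), robot_in(rmD)}
  through step 1 (pick(b4,rmD,right)): drop {carry(b4,right)}, keep {carry(b1,left), robot_in(rmD)}, require {ball_in(b4,rmD), free(right), robot_in(rmD)}
    → {ball_in(b4,rmD), carry(b1,left), free(right), robot_in(rmD)}

== RESULT ==
["ball_in(b4,rmD)", "carry(b1,left)", "free(right)", "robot_in(rmD)"]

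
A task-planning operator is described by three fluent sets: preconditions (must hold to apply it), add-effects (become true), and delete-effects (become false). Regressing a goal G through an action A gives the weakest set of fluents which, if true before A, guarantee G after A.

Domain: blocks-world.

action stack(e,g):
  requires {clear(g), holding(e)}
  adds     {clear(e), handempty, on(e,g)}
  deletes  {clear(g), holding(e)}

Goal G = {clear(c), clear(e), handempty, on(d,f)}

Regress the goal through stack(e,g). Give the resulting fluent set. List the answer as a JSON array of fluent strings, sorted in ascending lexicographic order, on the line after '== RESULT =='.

Regress:
  G ∩ del = {}  (empty — regression defined)
  G \ add = {clear(c), clear(e), handempty, on(d,f)} \ {clear(e), handempty, on(e,g)} = {clear(c), on(d,f)}
  ∪ pre   = {clear(c), on(d,f)} ∪ {clear(g), holding(e)}
          = {clear(c), clear(g), holding(e), on(d,f)}

== RESULT ==
["clear(c)", "clear(g)", "holding(e)", "on(d,f)"]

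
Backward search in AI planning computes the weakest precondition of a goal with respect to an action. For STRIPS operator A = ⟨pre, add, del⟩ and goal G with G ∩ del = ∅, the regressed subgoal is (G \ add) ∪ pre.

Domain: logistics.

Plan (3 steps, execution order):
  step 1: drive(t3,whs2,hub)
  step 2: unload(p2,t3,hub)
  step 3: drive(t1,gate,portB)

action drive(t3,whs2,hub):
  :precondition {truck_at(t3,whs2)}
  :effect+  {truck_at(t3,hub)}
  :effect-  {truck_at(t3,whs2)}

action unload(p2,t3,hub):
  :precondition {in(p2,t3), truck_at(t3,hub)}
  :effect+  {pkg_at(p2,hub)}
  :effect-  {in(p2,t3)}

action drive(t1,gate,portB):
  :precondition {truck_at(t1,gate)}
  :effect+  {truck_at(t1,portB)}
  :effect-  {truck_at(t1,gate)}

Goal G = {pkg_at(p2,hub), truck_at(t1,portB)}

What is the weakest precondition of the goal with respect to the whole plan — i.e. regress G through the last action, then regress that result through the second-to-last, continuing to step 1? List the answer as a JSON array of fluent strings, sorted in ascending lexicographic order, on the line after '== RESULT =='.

Work backward from the goal:
  through step 3 (drive(t1,gate,portB)): drop {truck_at(t1,portB)}, keep {pkg_at(p2,hub)}, require {truck_at(t1,gate)}
    → {pkg_at(p2,hub), truck_at(t1,gate)}
  through step 2 (unload(p2,t3,hub)): drop {pkg_at(p2,hub)}, keep {truck_at(t1,gate)}, require {in(p2,t3), truck_at(t3,hub)}
    → {in(p2,t3), truck_at(t1,gate), truck_at(t3,hub)}
  through step 1 (drive(t3,whs2,hub)): drop {truck_at(t3,hub)}, keep {in(p2,t3), truck_at(t1,gate)}, require {truck_at(t3,whs2)}
    → {in(p2,t3), truck_at(t1,gate), truck_at(t3,whs2)}

== RESULT ==
["in(p2,t3)", "truck_at(t1,gate)", "truck_at(t3,whs2)"]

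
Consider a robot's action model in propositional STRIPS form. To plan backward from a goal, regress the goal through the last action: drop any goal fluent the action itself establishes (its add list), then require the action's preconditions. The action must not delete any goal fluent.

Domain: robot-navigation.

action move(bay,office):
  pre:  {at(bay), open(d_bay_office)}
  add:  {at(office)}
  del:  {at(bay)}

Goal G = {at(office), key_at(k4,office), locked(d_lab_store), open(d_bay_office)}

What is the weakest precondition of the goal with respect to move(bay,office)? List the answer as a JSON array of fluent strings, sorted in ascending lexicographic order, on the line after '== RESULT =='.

Compute (G \ add) ∪ pre:
  G ∩ del = {}  (empty — regression defined)
  G \ add = {at(office), key_at(k4,office), locked(d_lab_store), open(d_bay_office)} \ {at(office)} = {key_at(k4,office), locked(d_lab_store), open(d_bay_office)}
  ∪ pre   = {key_at(k4,office), locked(d_lab_store), open(d_bay_office)} ∪ {at(bay), open(d_bay_office)}
          = {at(bay), key_at(k4,office), locked(d_lab_store), open(d_bay_office)}

== RESULT ==
["at(bay)", "key_at(k4,office)", "locked(d_lab_store)", "open(d_bay_office)"]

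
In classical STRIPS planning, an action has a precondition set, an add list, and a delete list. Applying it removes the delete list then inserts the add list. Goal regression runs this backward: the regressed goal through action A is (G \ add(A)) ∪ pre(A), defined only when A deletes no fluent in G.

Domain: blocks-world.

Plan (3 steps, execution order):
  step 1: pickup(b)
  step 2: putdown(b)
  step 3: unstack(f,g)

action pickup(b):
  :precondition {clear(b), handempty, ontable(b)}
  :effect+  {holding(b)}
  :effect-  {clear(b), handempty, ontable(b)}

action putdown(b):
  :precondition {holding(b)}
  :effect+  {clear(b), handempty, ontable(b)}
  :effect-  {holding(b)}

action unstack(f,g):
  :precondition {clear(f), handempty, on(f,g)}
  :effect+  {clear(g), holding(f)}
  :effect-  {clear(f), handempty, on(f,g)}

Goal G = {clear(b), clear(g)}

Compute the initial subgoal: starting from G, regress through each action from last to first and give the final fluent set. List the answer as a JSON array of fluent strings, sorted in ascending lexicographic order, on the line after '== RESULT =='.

Regress step by step:
  through step 3 (unstack(f,g)): drop {clear(g)}, keep {clear(b)}, require {clear(f), handempty, on(f,g)}
    → {clear(b), clear(f), handempty, on(f,g)}
  through step 2 (putdown(b)): drop {clear(b), handempty}, keep {clear(f), on(f,g)}, require {holding(b)}
    → {clear(f), holding(b), on(f,g)}
  through step 1 (pickup(b)): drop {holding(b)}, keep {clear(f), on(f,g)}, require {clear(b), handempty, ontable(b)}
    → {clear(b), clear(f), handempty, on(f,g), ontable(b)}

== RESULT ==
["clear(b)", "clear(f)", "handempty", "on(f,g)", "ontable(b)"]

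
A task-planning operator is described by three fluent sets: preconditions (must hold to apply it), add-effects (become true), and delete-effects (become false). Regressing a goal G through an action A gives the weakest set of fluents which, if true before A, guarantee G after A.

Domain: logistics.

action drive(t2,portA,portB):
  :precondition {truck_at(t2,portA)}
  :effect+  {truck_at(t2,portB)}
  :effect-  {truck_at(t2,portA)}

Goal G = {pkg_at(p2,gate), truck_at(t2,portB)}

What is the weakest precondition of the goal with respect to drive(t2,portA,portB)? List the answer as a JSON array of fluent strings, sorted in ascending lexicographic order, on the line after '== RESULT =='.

Compute (G \ add) ∪ pre:
  G ∩ del = {}  (empty — regression defined)
  G \ add = {pkg_at(p2,gate), truck_at(t2,portB)} \ {truck_at(t2,portB)} = {pkg_at(p2,gate)}
  ∪ pre   = {pkg_at(p2,gate)} ∪ {truck_at(t2,portA)}
          = {pkg_at(p2,gate), truck_at(t2,portA)}

== RESULT ==
["pkg_at(p2,gate)", "truck_at(t2,portA)"]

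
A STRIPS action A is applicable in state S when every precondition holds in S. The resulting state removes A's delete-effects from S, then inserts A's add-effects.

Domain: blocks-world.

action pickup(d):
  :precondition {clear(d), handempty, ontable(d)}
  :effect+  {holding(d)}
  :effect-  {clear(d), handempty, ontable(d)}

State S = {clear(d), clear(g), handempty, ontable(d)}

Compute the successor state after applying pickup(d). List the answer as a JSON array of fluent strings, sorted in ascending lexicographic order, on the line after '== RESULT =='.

Compute (S \ del) ∪ add:
  pre ⊆ S: {clear(d), handempty, ontable(d)} ⊆ S  — applicable
  S \ del = {clear(g)}
  ∪ add   = {clear(g), holding(d)}

== RESULT ==
["clear(g)", "holding(d)"]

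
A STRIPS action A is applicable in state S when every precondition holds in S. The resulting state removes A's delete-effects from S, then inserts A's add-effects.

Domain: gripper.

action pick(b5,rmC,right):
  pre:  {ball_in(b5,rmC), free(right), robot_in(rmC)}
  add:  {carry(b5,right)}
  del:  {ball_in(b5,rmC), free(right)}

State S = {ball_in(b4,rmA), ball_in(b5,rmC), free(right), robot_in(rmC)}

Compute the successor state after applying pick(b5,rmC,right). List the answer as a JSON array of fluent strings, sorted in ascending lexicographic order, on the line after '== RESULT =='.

Progress:
  pre ⊆ S: {ball_in(b5,rmC), free(right), robot_in(rmC)} ⊆ S  — applicable
  S \ del = {ball_in(b4,rmA), robot_in(rmC)}
  ∪ add   = {ball_in(b4,rmA), carry(b5,right), robot_in(rmC)}

== RESULT ==
["ball_in(b4,rmA)", "carry(b5,right)", "robot_in(rmC)"]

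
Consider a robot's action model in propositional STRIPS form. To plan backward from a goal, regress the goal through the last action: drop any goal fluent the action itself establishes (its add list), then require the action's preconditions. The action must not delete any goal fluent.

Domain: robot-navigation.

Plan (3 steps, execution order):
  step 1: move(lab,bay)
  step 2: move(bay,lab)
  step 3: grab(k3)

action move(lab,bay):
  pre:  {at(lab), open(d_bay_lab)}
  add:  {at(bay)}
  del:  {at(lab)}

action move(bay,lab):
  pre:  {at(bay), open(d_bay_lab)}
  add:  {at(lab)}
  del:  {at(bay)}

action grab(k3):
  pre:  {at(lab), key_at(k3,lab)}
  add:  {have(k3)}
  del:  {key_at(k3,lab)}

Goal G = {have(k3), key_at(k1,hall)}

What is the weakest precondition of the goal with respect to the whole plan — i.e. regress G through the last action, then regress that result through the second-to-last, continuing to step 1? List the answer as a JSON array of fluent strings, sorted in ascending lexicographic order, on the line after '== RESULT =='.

Work backward from the goal:
  through step 3 (grab(k3)): drop {have(k3)}, keep {key_at(k1,hall)}, require {at(lab), key_at(k3,lab)}
    → {at(lab), key_at(k1,hall), key_at(k3,lab)}
  through step 2 (move(bay,lab)): drop {at(lab)}, keep {key_at(k1,hall), key_at(k3,lab)}, require {at(bay), open(d_bay_lab)}
    → {at(bay), key_at(k1,hall), key_at(k3,lab), open(d_bay_lab)}
  through step 1 (move(lab,bay)): drop {at(bay)}, keep {key_at(k1,hall), key_at(k3,lab), open(d_bay_lab)}, require {at(lab), open(d_bay_lab)}
    → {at(lab), key_at(k1,hall), key_at(k3,lab), open(d_bay_lab)}

== RESULT ==
["at(lab)", "key_at(k1,hall)", "key_at(k3,lab)", "open(d_bay_lab)"]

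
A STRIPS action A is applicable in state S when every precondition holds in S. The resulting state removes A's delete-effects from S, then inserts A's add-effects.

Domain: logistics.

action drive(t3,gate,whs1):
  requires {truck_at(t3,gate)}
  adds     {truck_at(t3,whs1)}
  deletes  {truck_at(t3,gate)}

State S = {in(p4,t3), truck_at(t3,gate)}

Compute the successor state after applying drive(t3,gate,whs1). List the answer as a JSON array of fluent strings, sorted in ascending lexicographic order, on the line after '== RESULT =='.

Progress:
  pre ⊆ S: {truck_at(t3,gate)} ⊆ S  — applicable
  S \ del = {in(p4,t3)}
  ∪ add   = {in(p4,t3), truck_at(t3,whs1)}

== RESULT ==
["in(p4,t3)", "truck_at(t3,whs1)"]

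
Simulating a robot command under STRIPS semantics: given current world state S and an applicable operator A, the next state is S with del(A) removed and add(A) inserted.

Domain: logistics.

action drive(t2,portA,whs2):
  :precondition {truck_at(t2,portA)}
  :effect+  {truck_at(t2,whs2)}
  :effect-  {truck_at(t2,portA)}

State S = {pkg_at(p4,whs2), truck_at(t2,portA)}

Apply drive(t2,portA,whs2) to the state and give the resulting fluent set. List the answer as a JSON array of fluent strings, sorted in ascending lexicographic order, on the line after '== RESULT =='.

Progress:
  pre ⊆ S: {truck_at(t2,portA)} ⊆ S  — applicable
  S \ del = {pkg_at(p4,whs2)}
  ∪ add   = {pkg_at(p4,whs2), truck_at(t2,whs2)}

== RESULT ==
["pkg_at(p4,whs2)", "truck_at(t2,whs2)"]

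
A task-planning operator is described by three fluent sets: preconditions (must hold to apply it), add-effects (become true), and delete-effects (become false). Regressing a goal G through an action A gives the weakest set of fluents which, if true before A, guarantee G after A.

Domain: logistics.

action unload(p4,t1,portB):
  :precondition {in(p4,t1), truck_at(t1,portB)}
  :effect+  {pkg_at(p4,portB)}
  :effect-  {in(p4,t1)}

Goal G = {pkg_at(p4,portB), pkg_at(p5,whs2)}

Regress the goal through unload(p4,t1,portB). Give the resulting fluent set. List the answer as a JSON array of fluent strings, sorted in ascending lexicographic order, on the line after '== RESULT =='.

Compute (G \ add) ∪ pre:
  G ∩ del = {}  (empty — regression defined)
  G \ add = {pkg_at(p4,portB), pkg_at(p5,whs2)} \ {pkg_at(p4,portB)} = {pkg_at(p5,whs2)}
  ∪ pre   = {pkg_at(p5,whs2)} ∪ {in(p4,t1), truck_at(t1,portB)}
          = {in(p4,t1), pkg_at(p5,whs2), truck_at(t1,portB)}

== RESULT ==
["in(p4,t1)", "pkg_at(p5,whs2)", "truck_at(t1,portB)"]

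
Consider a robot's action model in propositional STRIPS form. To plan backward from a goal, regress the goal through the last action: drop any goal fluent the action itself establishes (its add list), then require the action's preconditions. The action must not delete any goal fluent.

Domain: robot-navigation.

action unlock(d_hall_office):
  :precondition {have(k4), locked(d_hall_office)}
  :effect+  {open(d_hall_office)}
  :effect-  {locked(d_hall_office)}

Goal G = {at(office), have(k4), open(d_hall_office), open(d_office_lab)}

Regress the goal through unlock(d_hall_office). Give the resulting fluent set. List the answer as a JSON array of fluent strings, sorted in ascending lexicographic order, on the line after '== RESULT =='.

Regress:
  G ∩ del = {}  (empty — regression defined)
  G \ add = {at(office), have(k4), open(d_hall_office), open(d_office_lab)} \ {open(d_hall_office)} = {at(office), have(k4), open(d_office_lab)}
  ∪ pre   = {at(office), have(k4), open(d_office_lab)} ∪ {have(k4), locked(d_hall_office)}
          = {at(office), have(k4), locked(d_hall_office), open(d_office_lab)}

== RESULT ==
["at(office)", "have(k4)", "locked(d_hall_office)", "open(d_office_lab)"]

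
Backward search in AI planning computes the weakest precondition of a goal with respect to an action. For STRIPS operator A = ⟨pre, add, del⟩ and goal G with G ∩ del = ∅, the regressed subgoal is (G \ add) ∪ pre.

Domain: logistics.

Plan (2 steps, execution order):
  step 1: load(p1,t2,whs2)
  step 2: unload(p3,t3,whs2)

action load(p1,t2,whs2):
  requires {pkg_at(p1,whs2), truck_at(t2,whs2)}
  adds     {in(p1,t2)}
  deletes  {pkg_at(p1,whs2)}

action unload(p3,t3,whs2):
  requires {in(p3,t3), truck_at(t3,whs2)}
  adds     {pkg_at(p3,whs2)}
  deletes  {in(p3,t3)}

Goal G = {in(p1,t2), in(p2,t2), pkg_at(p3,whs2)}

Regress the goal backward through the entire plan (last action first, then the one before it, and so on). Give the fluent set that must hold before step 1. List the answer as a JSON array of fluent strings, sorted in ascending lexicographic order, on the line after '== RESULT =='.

Regress step by step:
  through step 2 (unload(p3,t3,whs2)): drop {pkg_at(p3,whs2)}, keep {in(p1,t2), in(p2,t2)}, require {in(p3,t3), truck_at(t3,whs2)}
    → {in(p1,t2), in(p2,t2), in(p3,t3), truck_at(t3,whs2)}
  through step 1 (load(p1,t2,whs2)): drop {in(p1,t2)}, keep {in(p2,t2), in(p3,t3), truck_at(t3,whs2)}, require {pkg_at(p1,whs2), truck_at(t2,whs2)}
    → {in(p2,t2), in(p3,t3), pkg_at(p1,whs2), truck_at(t2,whs2), truck_at(t3,whs2)}

== RESULT ==
["in(p2,t2)", "in(p3,t3)", "pkg_at(p1,whs2)", "truck_at(t2,whs2)", "truck_at(t3,whs2)"]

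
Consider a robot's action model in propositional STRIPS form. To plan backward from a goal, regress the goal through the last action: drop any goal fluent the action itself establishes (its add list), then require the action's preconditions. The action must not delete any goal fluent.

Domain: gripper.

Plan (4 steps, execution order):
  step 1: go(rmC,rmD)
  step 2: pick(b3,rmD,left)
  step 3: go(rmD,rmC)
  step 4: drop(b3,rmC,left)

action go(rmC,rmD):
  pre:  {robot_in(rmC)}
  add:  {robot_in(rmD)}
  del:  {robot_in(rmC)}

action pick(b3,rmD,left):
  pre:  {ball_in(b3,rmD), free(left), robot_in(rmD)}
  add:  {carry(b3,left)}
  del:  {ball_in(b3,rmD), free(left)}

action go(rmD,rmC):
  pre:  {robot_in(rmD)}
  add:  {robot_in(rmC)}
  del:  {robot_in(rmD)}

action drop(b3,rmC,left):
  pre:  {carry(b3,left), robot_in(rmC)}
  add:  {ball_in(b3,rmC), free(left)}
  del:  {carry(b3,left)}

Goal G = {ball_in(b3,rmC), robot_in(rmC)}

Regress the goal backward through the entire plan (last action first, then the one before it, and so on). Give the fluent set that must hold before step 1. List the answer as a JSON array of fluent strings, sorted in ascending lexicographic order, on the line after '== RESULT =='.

Regress step by step:
  through step 4 (drop(b3,rmC,left)): drop {ball_in(b3,rmC)}, keep {robot_in(rmC)}, require {carry(b3,left), robot_in(rmC)}
    → {carry(b3,left), robot_in(rmC)}
  through step 3 (go(rmD,rmC)): drop {robot_in(rmC)}, keep {carry(b3,left)}, require {robot_in(rmD)}
    → {carry(b3,left), robot_in(rmD)}
  through step 2 (pick(b3,rmD,left)): drop {carry(b3,left)}, keep {robot_in(rmD)}, require {ball_in(b3,rmD), free(left), robot_in(rmD)}
    → {ball_in(b3,rmD), free(left), robot_in(rmD)}
  through step 1 (go(rmC,rmD)): drop {robot_in(rmD)}, keep {ball_in(b3,rmD), free(left)}, require {robot_in(rmC)}
    → {ball_in(b3,rmD), free(left), robot_in(rmC)}

== RESULT ==
["ball_in(b3,rmD)", "free(left)", "robot_in(rmC)"]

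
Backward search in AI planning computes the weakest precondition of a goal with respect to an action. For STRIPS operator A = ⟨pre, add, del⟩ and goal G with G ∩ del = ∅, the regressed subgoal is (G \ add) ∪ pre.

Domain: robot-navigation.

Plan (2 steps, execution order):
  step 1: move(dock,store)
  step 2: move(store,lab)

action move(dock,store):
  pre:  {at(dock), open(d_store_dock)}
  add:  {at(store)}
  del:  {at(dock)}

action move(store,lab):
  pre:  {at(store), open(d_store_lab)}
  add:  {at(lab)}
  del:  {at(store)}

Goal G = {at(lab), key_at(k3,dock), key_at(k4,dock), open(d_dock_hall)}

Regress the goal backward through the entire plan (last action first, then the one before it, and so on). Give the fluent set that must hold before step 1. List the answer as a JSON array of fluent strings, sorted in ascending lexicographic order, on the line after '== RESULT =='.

Regress step by step:
  through step 2 (move(store,lab)): drop {at(lab)}, keep {key_at(k3,dock), key_at(k4,dock), open(d_dock_hall)}, require {at(store), open(d_store_lab)}
    → {at(store), key_at(k3,dock), key_at(k4,dock), open(d_dock_hall), open(d_store_lab)}
  through step 1 (move(dock,store)): drop {at(store)}, keep {key_at(k3,dock), key_at(k4,dock), open(d_dock_hall), open(d_store_lab)}, require {at(dock), open(d_store_dock)}
    → {at(dock), key_at(k3,dock), key_at(k4,dock), open(d_dock_hall), open(d_store_dock), open(d_store_lab)}

== RESULT ==
["at(dock)", "key_at(k3,dock)", "key_at(k4,dock)", "open(d_dock_hall)", "open(d_store_dock)", "open(d_store_lab)"]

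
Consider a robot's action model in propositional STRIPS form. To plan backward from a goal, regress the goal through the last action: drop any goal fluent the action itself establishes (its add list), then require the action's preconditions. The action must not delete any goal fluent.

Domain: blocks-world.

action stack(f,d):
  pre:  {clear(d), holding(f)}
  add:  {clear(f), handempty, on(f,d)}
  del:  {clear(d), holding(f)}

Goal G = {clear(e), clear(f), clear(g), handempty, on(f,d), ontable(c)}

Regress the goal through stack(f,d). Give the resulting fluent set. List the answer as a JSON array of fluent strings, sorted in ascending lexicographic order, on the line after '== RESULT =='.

Regress:
  G ∩ del = {}  (empty — regression defined)
  G \ add = {clear(e), clear(f), clear(g), handempty, on(f,d), ontable(c)} \ {clear(f), handempty, on(f,d)} = {clear(e), clear(g), ontable(c)}
  ∪ pre   = {clear(e), clear(g), ontable(c)} ∪ {clear(d), holding(f)}
          = {clear(d), clear(e), clear(g), holding(f), ontable(c)}

== RESULT ==
["clear(d)", "clear(e)", "clear(g)", "holding(f)", "ontable(c)"]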